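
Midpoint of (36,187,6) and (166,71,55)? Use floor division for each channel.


Midpoint: each channel = ⌊(C₁+C₂)/2⌋
R: ⌊(36+166)/2⌋ = 101
G: ⌊(187+71)/2⌋ = 129
B: ⌊(6+55)/2⌋ = 30
= RGB(101, 129, 30)


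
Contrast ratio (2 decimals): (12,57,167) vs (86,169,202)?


Linearize each sRGB channel c=v/255: c/12.92 if c ≤ 0.04045 else ((c+0.055)/1.055)^2.4
L = 0.2126×R_lin + 0.7152×G_lin + 0.0722×B_lin
Color 1 (12,57,167):
  R=12: 12/255≈0.0471 > 0.04045 → ((0.0471+0.055)/1.055)^2.4 ≈ 0.00368
  G=57: 57/255≈0.2235 > 0.04045 → ((0.2235+0.055)/1.055)^2.4 ≈ 0.04092
  B=167: 167/255≈0.6549 > 0.04045 → ((0.6549+0.055)/1.055)^2.4 ≈ 0.38643
  L1 = 0.2126×0.00368 + 0.7152×0.04092 + 0.0722×0.38643 ≈ 0.05794
Color 2 (86,169,202):
  R=86: 86/255≈0.3373 > 0.04045 → ((0.3373+0.055)/1.055)^2.4 ≈ 0.09306
  G=169: 169/255≈0.6627 > 0.04045 → ((0.6627+0.055)/1.055)^2.4 ≈ 0.39676
  B=202: 202/255≈0.7922 > 0.04045 → ((0.7922+0.055)/1.055)^2.4 ≈ 0.59062
  L2 = 0.2126×0.09306 + 0.7152×0.39676 + 0.0722×0.59062 ≈ 0.34619
Lighter = 0.34619, Darker = 0.05794
Ratio = (L_lighter + 0.05) / (L_darker + 0.05)
Ratio = (0.34619 + 0.05) / (0.05794 + 0.05) = 0.39619 / 0.10794 ≈ 3.6703
Ratio ≈ 3.67:1


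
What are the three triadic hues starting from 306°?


Triadic: equally spaced at 120° intervals
H1 = 306°
H2 = (306 + 120) mod 360 = 66°
H3 = (306 + 240) mod 360 = 186°
Triadic = 306°, 66°, 186°


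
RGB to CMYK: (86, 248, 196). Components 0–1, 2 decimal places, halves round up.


R'=86/255≈0.3373, G'=248/255≈0.9725, B'=196/255≈0.7686
K = 1 - max(R',G',B') = 1 - 248/255 = 7/255 = 0.02745… → 0.03
(1-R'-K)/(1-K) simplifies to (max-R)/max with max = 248:
C = (248-86)/248 = 162/248 = 0.65322… → 0.65
M = (248-248)/248 = 0/248 = 0 → 0.00
Y = (248-196)/248 = 52/248 = 0.20967… → 0.21
= CMYK(0.65, 0.00, 0.21, 0.03)


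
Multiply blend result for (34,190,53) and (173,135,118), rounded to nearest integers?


Multiply: C = A×B/255, rounded to nearest integer
R: 34×173/255 = 5882/255 ≈ 23.067 → 23
G: 190×135/255 = 25650/255 ≈ 100.588 → 101
B: 53×118/255 = 6254/255 ≈ 24.525 → 25
= RGB(23, 101, 25)


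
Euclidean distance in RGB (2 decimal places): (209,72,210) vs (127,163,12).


d = √[(R₁-R₂)² + (G₁-G₂)² + (B₁-B₂)²]
d = √[(209-127)² + (72-163)² + (210-12)²]
d = √[6724 + 8281 + 39204]
d = √54209
d ≈ 232.83


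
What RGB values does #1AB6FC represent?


1A → 26 (R)
B6 → 182 (G)
FC → 252 (B)
= RGB(26, 182, 252)


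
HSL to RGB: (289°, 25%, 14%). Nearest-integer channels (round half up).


H=289°, S=0.25, L=0.14
C = (1-|2L-1|)×S = (1-|-0.72|)×0.25 = 0.07
H' = H/60 = 289/60 ≈ 4.8167; X = C×(1-|H' mod 2 - 1|) ≈ 0.0572
m = L - C/2 = 0.14 - 0.035 = 0.105
Sector ⌊H'⌋ = 4 → (R',G',B') = (≈0.0572, 0.0, 0.07)
RGB = ((R'+m)×255, (G'+m)×255, (B'+m)×255) = (41.3525, 26.775, 44.625)
Round half up → RGB(41, 27, 45)


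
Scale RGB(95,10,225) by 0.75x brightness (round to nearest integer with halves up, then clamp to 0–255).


Multiply each channel by 0.75, round half up, clamp to [0, 255]
R: 95×0.75 = 71.25 → round → 71
G: 10×0.75 = 7.5 → round → 8
B: 225×0.75 = 168.75 → round → 169
= RGB(71, 8, 169)


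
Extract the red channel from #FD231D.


Color: #FD231D
R = FD = 253
G = 23 = 35
B = 1D = 29
Red = 253


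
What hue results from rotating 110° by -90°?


New hue = (H + rotation) mod 360
New hue = (110 -90) mod 360
= 20 mod 360
= 20°


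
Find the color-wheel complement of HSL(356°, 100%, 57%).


Complement = opposite side of color wheel = hue + 180°
H' = (356 + 180) mod 360 = 176°
S and L unchanged.
= HSL(176°, 100%, 57%)


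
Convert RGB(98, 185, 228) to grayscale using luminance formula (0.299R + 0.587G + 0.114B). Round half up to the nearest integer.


Gray = 0.299×R + 0.587×G + 0.114×B
Gray = 0.299×98 + 0.587×185 + 0.114×228
Gray = 29.302 + 108.595 + 25.992
Gray = 163.889 → round half up → 164
Gray = 164


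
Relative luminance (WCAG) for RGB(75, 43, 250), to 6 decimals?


Linearize each channel (sRGB transfer function): c = v/255; c_lin = c/12.92 if c ≤ 0.04045, else ((c+0.055)/1.055)^2.4
  R: 75/255 ≈ 0.294118 > 0.04045 → ((0.294118+0.055)/1.055)^2.4 ≈ 0.070360
  G: 43/255 ≈ 0.168627 > 0.04045 → ((0.168627+0.055)/1.055)^2.4 ≈ 0.024158
  B: 250/255 ≈ 0.980392 > 0.04045 → ((0.980392+0.055)/1.055)^2.4 ≈ 0.955973
R_lin = 0.070360, G_lin = 0.024158, B_lin = 0.955973
L = 0.2126×R + 0.7152×G + 0.0722×B
L = 0.2126×0.070360 + 0.7152×0.024158 + 0.0722×0.955973
L ≈ 0.101257


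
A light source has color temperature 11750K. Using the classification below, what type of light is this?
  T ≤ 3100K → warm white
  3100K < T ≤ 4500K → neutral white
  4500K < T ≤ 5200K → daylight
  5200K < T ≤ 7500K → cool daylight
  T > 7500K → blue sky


Temperature: 11750K
11750K > 7500K → blue sky
Classification: blue sky


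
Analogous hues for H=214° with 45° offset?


Base hue: 214°
Left analog: (214 - 45) mod 360 = 169°
Right analog: (214 + 45) mod 360 = 259°
Analogous hues = 169° and 259°


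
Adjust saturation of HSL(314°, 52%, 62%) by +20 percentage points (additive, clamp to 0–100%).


Original S = 52%
Adjustment = +20 percentage points
New S = 52 + (20) = 72
Clamp to [0, 100] → 72
= HSL(314°, 72%, 62%)


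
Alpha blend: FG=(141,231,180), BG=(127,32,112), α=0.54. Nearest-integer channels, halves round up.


C = α×F + (1-α)×B, with 1-α = 0.46
R: 0.54×141 + 0.46×127 = 76.14 + 58.42 = 134.56 → 135
G: 0.54×231 + 0.46×32 = 124.74 + 14.72 = 139.46 → 139
B: 0.54×180 + 0.46×112 = 97.20 + 51.52 = 148.72 → 149
= RGB(135, 139, 149)


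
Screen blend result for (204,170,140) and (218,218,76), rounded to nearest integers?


Screen: C = 255 - (255-A)×(255-B)/255, rounded to nearest integer
R: 255 - (255-204)×(255-218)/255 = 255 - 1887/255 ≈ 255 - 7.400 = 247.600 → 248
G: 255 - (255-170)×(255-218)/255 = 255 - 3145/255 ≈ 255 - 12.333 = 242.667 → 243
B: 255 - (255-140)×(255-76)/255 = 255 - 20585/255 ≈ 255 - 80.725 = 174.275 → 174
= RGB(248, 243, 174)


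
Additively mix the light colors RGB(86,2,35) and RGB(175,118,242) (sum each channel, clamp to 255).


Additive: each channel = min(255, C₁+C₂)
R: 86+175 = 261 → 255
G: 2+118 = 120 → 120
B: 35+242 = 277 → 255
= RGB(255, 120, 255)


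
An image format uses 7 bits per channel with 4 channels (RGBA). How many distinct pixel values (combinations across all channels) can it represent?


Total bits = 7 bits/channel × 4 channels = 28 bits
Distinct pixel values = 2^28
= 268,435,456 pixel values


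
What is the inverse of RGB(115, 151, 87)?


Invert: (255-R, 255-G, 255-B)
R: 255-115 = 140
G: 255-151 = 104
B: 255-87 = 168
= RGB(140, 104, 168)


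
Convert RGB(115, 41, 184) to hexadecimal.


R = 115 → 73 (hex)
G = 41 → 29 (hex)
B = 184 → B8 (hex)
Hex = #7329B8


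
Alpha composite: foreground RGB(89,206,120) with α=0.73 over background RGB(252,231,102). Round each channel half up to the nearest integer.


C = α×F + (1-α)×B, with 1-α = 0.27
R: 0.73×89 + 0.27×252 = 64.97 + 68.04 = 133.01 → 133
G: 0.73×206 + 0.27×231 = 150.38 + 62.37 = 212.75 → 213
B: 0.73×120 + 0.27×102 = 87.60 + 27.54 = 115.14 → 115
= RGB(133, 213, 115)


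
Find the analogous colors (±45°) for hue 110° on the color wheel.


Base hue: 110°
Left analog: (110 - 45) mod 360 = 65°
Right analog: (110 + 45) mod 360 = 155°
Analogous hues = 65° and 155°


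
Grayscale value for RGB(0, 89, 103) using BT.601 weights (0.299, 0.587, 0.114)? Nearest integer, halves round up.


Gray = 0.299×R + 0.587×G + 0.114×B
Gray = 0.299×0 + 0.587×89 + 0.114×103
Gray = 0.000 + 52.243 + 11.742
Gray = 63.985 → round half up → 64
Gray = 64


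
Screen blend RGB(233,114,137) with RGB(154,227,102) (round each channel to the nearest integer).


Screen: C = 255 - (255-A)×(255-B)/255, rounded to nearest integer
R: 255 - (255-233)×(255-154)/255 = 255 - 2222/255 ≈ 255 - 8.714 = 246.286 → 246
G: 255 - (255-114)×(255-227)/255 = 255 - 3948/255 ≈ 255 - 15.482 = 239.518 → 240
B: 255 - (255-137)×(255-102)/255 = 255 - 18054/255 ≈ 255 - 70.800 = 184.200 → 184
= RGB(246, 240, 184)


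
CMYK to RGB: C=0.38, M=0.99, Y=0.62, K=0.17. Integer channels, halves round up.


R = 255 × (1-C) × (1-K) = 255 × 0.62 × 0.83 = 131.223 → 131
G = 255 × (1-M) × (1-K) = 255 × 0.01 × 0.83 = 2.1165 → 2
B = 255 × (1-Y) × (1-K) = 255 × 0.38 × 0.83 = 80.427 → 80
= RGB(131, 2, 80)


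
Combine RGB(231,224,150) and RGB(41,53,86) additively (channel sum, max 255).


Additive: each channel = min(255, C₁+C₂)
R: 231+41 = 272 → 255
G: 224+53 = 277 → 255
B: 150+86 = 236 → 236
= RGB(255, 255, 236)


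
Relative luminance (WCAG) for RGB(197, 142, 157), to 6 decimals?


Linearize each channel (sRGB transfer function): c = v/255; c_lin = c/12.92 if c ≤ 0.04045, else ((c+0.055)/1.055)^2.4
  R: 197/255 ≈ 0.772549 > 0.04045 → ((0.772549+0.055)/1.055)^2.4 ≈ 0.558340
  G: 142/255 ≈ 0.556863 > 0.04045 → ((0.556863+0.055)/1.055)^2.4 ≈ 0.270498
  B: 157/255 ≈ 0.615686 > 0.04045 → ((0.615686+0.055)/1.055)^2.4 ≈ 0.337164
R_lin = 0.558340, G_lin = 0.270498, B_lin = 0.337164
L = 0.2126×R + 0.7152×G + 0.0722×B
L = 0.2126×0.558340 + 0.7152×0.270498 + 0.0722×0.337164
L ≈ 0.336506


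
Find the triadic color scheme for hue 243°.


Triadic: equally spaced at 120° intervals
H1 = 243°
H2 = (243 + 120) mod 360 = 3°
H3 = (243 + 240) mod 360 = 123°
Triadic = 243°, 3°, 123°


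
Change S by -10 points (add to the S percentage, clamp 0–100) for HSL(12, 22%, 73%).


Original S = 22%
Adjustment = -10 percentage points
New S = 22 + (-10) = 12
Clamp to [0, 100] → 12
= HSL(12°, 12%, 73%)


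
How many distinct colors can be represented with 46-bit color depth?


Colors = 2^bits = 2^46
= 70,368,744,177,664 colors


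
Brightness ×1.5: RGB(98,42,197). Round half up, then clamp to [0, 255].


Multiply each channel by 1.5, round half up, clamp to [0, 255]
R: 98×1.5 = 147
G: 42×1.5 = 63
B: 197×1.5 = 295.5 → round → 296 → clamp → 255
= RGB(147, 63, 255)


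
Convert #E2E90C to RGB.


E2 → 226 (R)
E9 → 233 (G)
0C → 12 (B)
= RGB(226, 233, 12)


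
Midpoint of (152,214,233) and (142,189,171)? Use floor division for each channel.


Midpoint: each channel = ⌊(C₁+C₂)/2⌋
R: ⌊(152+142)/2⌋ = 147
G: ⌊(214+189)/2⌋ = 201
B: ⌊(233+171)/2⌋ = 202
= RGB(147, 201, 202)


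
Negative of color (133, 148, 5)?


Invert: (255-R, 255-G, 255-B)
R: 255-133 = 122
G: 255-148 = 107
B: 255-5 = 250
= RGB(122, 107, 250)


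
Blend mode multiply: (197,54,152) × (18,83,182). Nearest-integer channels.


Multiply: C = A×B/255, rounded to nearest integer
R: 197×18/255 = 3546/255 ≈ 13.906 → 14
G: 54×83/255 = 4482/255 ≈ 17.576 → 18
B: 152×182/255 = 27664/255 ≈ 108.486 → 108
= RGB(14, 18, 108)


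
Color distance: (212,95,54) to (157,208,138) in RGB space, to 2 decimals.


d = √[(R₁-R₂)² + (G₁-G₂)² + (B₁-B₂)²]
d = √[(212-157)² + (95-208)² + (54-138)²]
d = √[3025 + 12769 + 7056]
d = √22850
d ≈ 151.16


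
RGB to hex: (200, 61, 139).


R = 200 → C8 (hex)
G = 61 → 3D (hex)
B = 139 → 8B (hex)
Hex = #C83D8B


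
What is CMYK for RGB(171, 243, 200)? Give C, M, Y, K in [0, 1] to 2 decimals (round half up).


R'=171/255≈0.6706, G'=243/255≈0.9529, B'=200/255≈0.7843
K = 1 - max(R',G',B') = 1 - 243/255 = 12/255 = 0.04705… → 0.05
(1-R'-K)/(1-K) simplifies to (max-R)/max with max = 243:
C = (243-171)/243 = 72/243 = 0.29629… → 0.30
M = (243-243)/243 = 0/243 = 0 → 0.00
Y = (243-200)/243 = 43/243 = 0.17695… → 0.18
= CMYK(0.30, 0.00, 0.18, 0.05)


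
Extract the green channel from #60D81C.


Color: #60D81C
R = 60 = 96
G = D8 = 216
B = 1C = 28
Green = 216


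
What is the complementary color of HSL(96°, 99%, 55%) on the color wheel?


Complement = opposite side of color wheel = hue + 180°
H' = (96 + 180) mod 360 = 276°
S and L unchanged.
= HSL(276°, 99%, 55%)


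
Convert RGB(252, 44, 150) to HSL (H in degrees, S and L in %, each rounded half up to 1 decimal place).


Normalize: R'=252/255≈0.9882, G'=44/255≈0.1725, B'=150/255≈0.5882
Max=252/255, Min=44/255, Δ=Max-Min=208/255
L = (Max+Min)/2 = (252+44)/510 = 296/510 = 0.58039… → L = 58.0%
L > 0.5 → S = Δ/(2-Max-Min) = 208/(510-252-44) = 208/214 = 0.97196… → S = 97.2%
(the 1/255 factors cancel in S and H, so raw channel differences can be used)
Max is R' → H = 60 × (((G-B)/Δ) mod 6) = 60 × (((44-150)/208) mod 6)
  (-106)/208 = -0.5096…; negative, so add 6 → 5.4903…
  H = 60 × 5.4903… = 329.423…° → H = 329.4°
= HSL(329.4°, 97.2%, 58.0%)


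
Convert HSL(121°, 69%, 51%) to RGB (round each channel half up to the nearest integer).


H=121°, S=0.69, L=0.51
C = (1-|2L-1|)×S = (1-|0.02|)×0.69 = 0.6762
H' = H/60 = 121/60 ≈ 2.0167; X = C×(1-|H' mod 2 - 1|) = 0.01127
m = L - C/2 = 0.51 - 0.3381 = 0.1719
Sector ⌊H'⌋ = 2 → (R',G',B') = (0.0, 0.6762, 0.01127)
RGB = ((R'+m)×255, (G'+m)×255, (B'+m)×255) = (43.8345, 216.2655, 46.70835)
Round half up → RGB(44, 216, 47)


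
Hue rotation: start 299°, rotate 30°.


New hue = (H + rotation) mod 360
New hue = (299 + 30) mod 360
= 329 mod 360
= 329°


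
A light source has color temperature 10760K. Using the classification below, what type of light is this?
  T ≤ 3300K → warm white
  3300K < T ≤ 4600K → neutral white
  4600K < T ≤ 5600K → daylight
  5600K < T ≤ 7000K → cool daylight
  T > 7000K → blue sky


Temperature: 10760K
10760K > 7000K → blue sky
Classification: blue sky


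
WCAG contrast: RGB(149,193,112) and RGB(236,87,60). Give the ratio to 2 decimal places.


Linearize each sRGB channel c=v/255: c/12.92 if c ≤ 0.04045 else ((c+0.055)/1.055)^2.4
L = 0.2126×R_lin + 0.7152×G_lin + 0.0722×B_lin
Color 1 (149,193,112):
  R=149: 149/255≈0.5843 > 0.04045 → ((0.5843+0.055)/1.055)^2.4 ≈ 0.30054
  G=193: 193/255≈0.7569 > 0.04045 → ((0.7569+0.055)/1.055)^2.4 ≈ 0.53328
  B=112: 112/255≈0.4392 > 0.04045 → ((0.4392+0.055)/1.055)^2.4 ≈ 0.16203
  L1 = 0.2126×0.30054 + 0.7152×0.53328 + 0.0722×0.16203 ≈ 0.45699
Color 2 (236,87,60):
  R=236: 236/255≈0.9255 > 0.04045 → ((0.9255+0.055)/1.055)^2.4 ≈ 0.83880
  G=87: 87/255≈0.3412 > 0.04045 → ((0.3412+0.055)/1.055)^2.4 ≈ 0.09531
  B=60: 60/255≈0.2353 > 0.04045 → ((0.2353+0.055)/1.055)^2.4 ≈ 0.04519
  L2 = 0.2126×0.83880 + 0.7152×0.09531 + 0.0722×0.04519 ≈ 0.24976
Lighter = 0.45699, Darker = 0.24976
Ratio = (L_lighter + 0.05) / (L_darker + 0.05)
Ratio = (0.45699 + 0.05) / (0.24976 + 0.05) = 0.50699 / 0.29976 ≈ 1.6914
Ratio ≈ 1.69:1


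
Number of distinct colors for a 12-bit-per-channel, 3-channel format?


Total bits = 12 bits/channel × 3 channels = 36 bits
Distinct colors = 2^36
= 68,719,476,736 colors


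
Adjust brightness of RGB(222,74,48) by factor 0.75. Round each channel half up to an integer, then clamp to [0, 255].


Multiply each channel by 0.75, round half up, clamp to [0, 255]
R: 222×0.75 = 166.5 → round → 167
G: 74×0.75 = 55.5 → round → 56
B: 48×0.75 = 36
= RGB(167, 56, 36)


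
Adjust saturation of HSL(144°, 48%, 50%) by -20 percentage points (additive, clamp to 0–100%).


Original S = 48%
Adjustment = -20 percentage points
New S = 48 + (-20) = 28
Clamp to [0, 100] → 28
= HSL(144°, 28%, 50%)


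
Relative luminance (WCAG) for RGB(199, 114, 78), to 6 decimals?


Linearize each channel (sRGB transfer function): c = v/255; c_lin = c/12.92 if c ≤ 0.04045, else ((c+0.055)/1.055)^2.4
  R: 199/255 ≈ 0.780392 > 0.04045 → ((0.780392+0.055)/1.055)^2.4 ≈ 0.571125
  G: 114/255 ≈ 0.447059 > 0.04045 → ((0.447059+0.055)/1.055)^2.4 ≈ 0.168269
  B: 78/255 ≈ 0.305882 > 0.04045 → ((0.305882+0.055)/1.055)^2.4 ≈ 0.076185
R_lin = 0.571125, G_lin = 0.168269, B_lin = 0.076185
L = 0.2126×R + 0.7152×G + 0.0722×B
L = 0.2126×0.571125 + 0.7152×0.168269 + 0.0722×0.076185
L ≈ 0.247268


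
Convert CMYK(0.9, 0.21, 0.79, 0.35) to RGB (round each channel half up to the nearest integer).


R = 255 × (1-C) × (1-K) = 255 × 0.10 × 0.65 = 16.575 → 17
G = 255 × (1-M) × (1-K) = 255 × 0.79 × 0.65 = 130.9425 → 131
B = 255 × (1-Y) × (1-K) = 255 × 0.21 × 0.65 = 34.8075 → 35
= RGB(17, 131, 35)


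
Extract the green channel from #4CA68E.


Color: #4CA68E
R = 4C = 76
G = A6 = 166
B = 8E = 142
Green = 166


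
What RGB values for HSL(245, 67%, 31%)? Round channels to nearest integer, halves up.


H=245°, S=0.67, L=0.31
C = (1-|2L-1|)×S = (1-|-0.38|)×0.67 = 0.4154
H' = H/60 = 245/60 ≈ 4.0833; X = C×(1-|H' mod 2 - 1|) ≈ 0.0346
m = L - C/2 = 0.31 - 0.2077 = 0.1023
Sector ⌊H'⌋ = 4 → (R',G',B') = (≈0.0346, 0.0, 0.4154)
RGB = ((R'+m)×255, (G'+m)×255, (B'+m)×255) = (34.91375, 26.0865, 132.0135)
Round half up → RGB(35, 26, 132)


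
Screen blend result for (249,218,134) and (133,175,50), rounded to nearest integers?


Screen: C = 255 - (255-A)×(255-B)/255, rounded to nearest integer
R: 255 - (255-249)×(255-133)/255 = 255 - 732/255 ≈ 255 - 2.871 = 252.129 → 252
G: 255 - (255-218)×(255-175)/255 = 255 - 2960/255 ≈ 255 - 11.608 = 243.392 → 243
B: 255 - (255-134)×(255-50)/255 = 255 - 24805/255 ≈ 255 - 97.275 = 157.725 → 158
= RGB(252, 243, 158)


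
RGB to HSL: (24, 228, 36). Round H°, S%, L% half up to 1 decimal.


Normalize: R'=24/255≈0.0941, G'=228/255≈0.8941, B'=36/255≈0.1412
Max=228/255, Min=24/255, Δ=Max-Min=204/255
L = (Max+Min)/2 = (228+24)/510 = 252/510 = 0.49411… → L = 49.4%
L ≤ 0.5 → S = Δ/(Max+Min) = 204/(228+24) = 204/252 = 0.80952… → S = 81.0%
(the 1/255 factors cancel in S and H, so raw channel differences can be used)
Max is G' → H = 60 × ((B-R)/Δ + 2) = 60 × ((36-24)/204 + 2)
  12/204 + 2 = 0.0588… + 2 = 2.0588…
  H = 60 × 2.0588… = 123.529…° → H = 123.5°
= HSL(123.5°, 81.0%, 49.4%)


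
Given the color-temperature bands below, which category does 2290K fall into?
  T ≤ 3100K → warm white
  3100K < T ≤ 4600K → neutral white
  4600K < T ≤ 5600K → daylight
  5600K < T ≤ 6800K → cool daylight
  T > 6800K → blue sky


Temperature: 2290K
2290K ≤ 3100K → warm white
Classification: warm white


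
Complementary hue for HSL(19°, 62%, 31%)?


Complement = opposite side of color wheel = hue + 180°
H' = (19 + 180) mod 360 = 199°
S and L unchanged.
= HSL(199°, 62%, 31%)


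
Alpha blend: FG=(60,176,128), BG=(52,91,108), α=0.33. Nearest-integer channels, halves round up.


C = α×F + (1-α)×B, with 1-α = 0.67
R: 0.33×60 + 0.67×52 = 19.80 + 34.84 = 54.64 → 55
G: 0.33×176 + 0.67×91 = 58.08 + 60.97 = 119.05 → 119
B: 0.33×128 + 0.67×108 = 42.24 + 72.36 = 114.60 → 115
= RGB(55, 119, 115)


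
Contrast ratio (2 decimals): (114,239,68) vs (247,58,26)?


Linearize each sRGB channel c=v/255: c/12.92 if c ≤ 0.04045 else ((c+0.055)/1.055)^2.4
L = 0.2126×R_lin + 0.7152×G_lin + 0.0722×B_lin
Color 1 (114,239,68):
  R=114: 114/255≈0.4471 > 0.04045 → ((0.4471+0.055)/1.055)^2.4 ≈ 0.16827
  G=239: 239/255≈0.9373 > 0.04045 → ((0.9373+0.055)/1.055)^2.4 ≈ 0.86316
  B=68: 68/255≈0.2667 > 0.04045 → ((0.2667+0.055)/1.055)^2.4 ≈ 0.05781
  L1 = 0.2126×0.16827 + 0.7152×0.86316 + 0.0722×0.05781 ≈ 0.65728
Color 2 (247,58,26):
  R=247: 247/255≈0.9686 > 0.04045 → ((0.9686+0.055)/1.055)^2.4 ≈ 0.93011
  G=58: 58/255≈0.2275 > 0.04045 → ((0.2275+0.055)/1.055)^2.4 ≈ 0.04231
  B=26: 26/255≈0.1020 > 0.04045 → ((0.1020+0.055)/1.055)^2.4 ≈ 0.01033
  L2 = 0.2126×0.93011 + 0.7152×0.04231 + 0.0722×0.01033 ≈ 0.22875
Lighter = 0.65728, Darker = 0.22875
Ratio = (L_lighter + 0.05) / (L_darker + 0.05)
Ratio = (0.65728 + 0.05) / (0.22875 + 0.05) = 0.70728 / 0.27875 ≈ 2.5373
Ratio ≈ 2.54:1


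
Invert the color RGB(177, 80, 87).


Invert: (255-R, 255-G, 255-B)
R: 255-177 = 78
G: 255-80 = 175
B: 255-87 = 168
= RGB(78, 175, 168)


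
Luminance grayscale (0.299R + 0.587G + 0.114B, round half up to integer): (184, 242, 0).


Gray = 0.299×R + 0.587×G + 0.114×B
Gray = 0.299×184 + 0.587×242 + 0.114×0
Gray = 55.016 + 142.054 + 0.000
Gray = 197.070 → round half up → 197
Gray = 197


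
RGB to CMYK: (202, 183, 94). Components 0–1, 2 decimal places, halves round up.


R'=202/255≈0.7922, G'=183/255≈0.7176, B'=94/255≈0.3686
K = 1 - max(R',G',B') = 1 - 202/255 = 53/255 = 0.20784… → 0.21
(1-R'-K)/(1-K) simplifies to (max-R)/max with max = 202:
C = (202-202)/202 = 0/202 = 0 → 0.00
M = (202-183)/202 = 19/202 = 0.09405… → 0.09
Y = (202-94)/202 = 108/202 = 0.53465… → 0.53
= CMYK(0.00, 0.09, 0.53, 0.21)


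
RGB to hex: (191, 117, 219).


R = 191 → BF (hex)
G = 117 → 75 (hex)
B = 219 → DB (hex)
Hex = #BF75DB


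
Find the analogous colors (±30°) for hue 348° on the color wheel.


Base hue: 348°
Left analog: (348 - 30) mod 360 = 318°
Right analog: (348 + 30) mod 360 = 18°
Analogous hues = 318° and 18°


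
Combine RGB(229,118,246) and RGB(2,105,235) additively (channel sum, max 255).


Additive: each channel = min(255, C₁+C₂)
R: 229+2 = 231 → 231
G: 118+105 = 223 → 223
B: 246+235 = 481 → 255
= RGB(231, 223, 255)


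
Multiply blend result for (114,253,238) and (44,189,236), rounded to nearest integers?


Multiply: C = A×B/255, rounded to nearest integer
R: 114×44/255 = 5016/255 ≈ 19.671 → 20
G: 253×189/255 = 47817/255 ≈ 187.518 → 188
B: 238×236/255 = 56168/255 ≈ 220.267 → 220
= RGB(20, 188, 220)


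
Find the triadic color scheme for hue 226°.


Triadic: equally spaced at 120° intervals
H1 = 226°
H2 = (226 + 120) mod 360 = 346°
H3 = (226 + 240) mod 360 = 106°
Triadic = 226°, 346°, 106°


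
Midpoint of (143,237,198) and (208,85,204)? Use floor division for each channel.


Midpoint: each channel = ⌊(C₁+C₂)/2⌋
R: ⌊(143+208)/2⌋ = 175
G: ⌊(237+85)/2⌋ = 161
B: ⌊(198+204)/2⌋ = 201
= RGB(175, 161, 201)


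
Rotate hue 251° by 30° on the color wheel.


New hue = (H + rotation) mod 360
New hue = (251 + 30) mod 360
= 281 mod 360
= 281°


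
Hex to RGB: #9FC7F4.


9F → 159 (R)
C7 → 199 (G)
F4 → 244 (B)
= RGB(159, 199, 244)


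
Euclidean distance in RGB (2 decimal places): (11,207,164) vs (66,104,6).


d = √[(R₁-R₂)² + (G₁-G₂)² + (B₁-B₂)²]
d = √[(11-66)² + (207-104)² + (164-6)²]
d = √[3025 + 10609 + 24964]
d = √38598
d ≈ 196.46


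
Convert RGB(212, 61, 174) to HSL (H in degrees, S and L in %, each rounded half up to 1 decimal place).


Normalize: R'=212/255≈0.8314, G'=61/255≈0.2392, B'=174/255≈0.6824
Max=212/255, Min=61/255, Δ=Max-Min=151/255
L = (Max+Min)/2 = (212+61)/510 = 273/510 = 0.53529… → L = 53.5%
L > 0.5 → S = Δ/(2-Max-Min) = 151/(510-212-61) = 151/237 = 0.63713… → S = 63.7%
(the 1/255 factors cancel in S and H, so raw channel differences can be used)
Max is R' → H = 60 × (((G-B)/Δ) mod 6) = 60 × (((61-174)/151) mod 6)
  (-113)/151 = -0.7483…; negative, so add 6 → 5.2516…
  H = 60 × 5.2516… = 315.099…° → H = 315.1°
= HSL(315.1°, 63.7%, 53.5%)


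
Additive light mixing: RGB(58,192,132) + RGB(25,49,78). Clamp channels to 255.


Additive: each channel = min(255, C₁+C₂)
R: 58+25 = 83 → 83
G: 192+49 = 241 → 241
B: 132+78 = 210 → 210
= RGB(83, 241, 210)


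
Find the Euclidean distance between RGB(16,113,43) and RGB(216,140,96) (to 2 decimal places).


d = √[(R₁-R₂)² + (G₁-G₂)² + (B₁-B₂)²]
d = √[(16-216)² + (113-140)² + (43-96)²]
d = √[40000 + 729 + 2809]
d = √43538
d ≈ 208.66


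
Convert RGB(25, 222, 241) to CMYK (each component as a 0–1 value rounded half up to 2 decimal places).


R'=25/255≈0.0980, G'=222/255≈0.8706, B'=241/255≈0.9451
K = 1 - max(R',G',B') = 1 - 241/255 = 14/255 = 0.05490… → 0.05
(1-R'-K)/(1-K) simplifies to (max-R)/max with max = 241:
C = (241-25)/241 = 216/241 = 0.89626… → 0.90
M = (241-222)/241 = 19/241 = 0.07883… → 0.08
Y = (241-241)/241 = 0/241 = 0 → 0.00
= CMYK(0.90, 0.08, 0.00, 0.05)


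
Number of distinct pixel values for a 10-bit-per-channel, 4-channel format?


Total bits = 10 bits/channel × 4 channels = 40 bits
Distinct pixel values = 2^40
= 1,099,511,627,776 pixel values


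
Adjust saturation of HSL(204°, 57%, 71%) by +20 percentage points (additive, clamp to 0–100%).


Original S = 57%
Adjustment = +20 percentage points
New S = 57 + (20) = 77
Clamp to [0, 100] → 77
= HSL(204°, 77%, 71%)


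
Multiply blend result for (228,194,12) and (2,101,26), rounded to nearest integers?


Multiply: C = A×B/255, rounded to nearest integer
R: 228×2/255 = 456/255 ≈ 1.788 → 2
G: 194×101/255 = 19594/255 ≈ 76.839 → 77
B: 12×26/255 = 312/255 ≈ 1.224 → 1
= RGB(2, 77, 1)


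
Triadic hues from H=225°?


Triadic: equally spaced at 120° intervals
H1 = 225°
H2 = (225 + 120) mod 360 = 345°
H3 = (225 + 240) mod 360 = 105°
Triadic = 225°, 345°, 105°


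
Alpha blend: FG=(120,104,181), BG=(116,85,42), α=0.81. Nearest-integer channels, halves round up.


C = α×F + (1-α)×B, with 1-α = 0.19
R: 0.81×120 + 0.19×116 = 97.20 + 22.04 = 119.24 → 119
G: 0.81×104 + 0.19×85 = 84.24 + 16.15 = 100.39 → 100
B: 0.81×181 + 0.19×42 = 146.61 + 7.98 = 154.59 → 155
= RGB(119, 100, 155)


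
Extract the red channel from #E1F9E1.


Color: #E1F9E1
R = E1 = 225
G = F9 = 249
B = E1 = 225
Red = 225


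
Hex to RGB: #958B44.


95 → 149 (R)
8B → 139 (G)
44 → 68 (B)
= RGB(149, 139, 68)


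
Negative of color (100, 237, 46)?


Invert: (255-R, 255-G, 255-B)
R: 255-100 = 155
G: 255-237 = 18
B: 255-46 = 209
= RGB(155, 18, 209)


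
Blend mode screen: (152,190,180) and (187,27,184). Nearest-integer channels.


Screen: C = 255 - (255-A)×(255-B)/255, rounded to nearest integer
R: 255 - (255-152)×(255-187)/255 = 255 - 7004/255 ≈ 255 - 27.467 = 227.533 → 228
G: 255 - (255-190)×(255-27)/255 = 255 - 14820/255 ≈ 255 - 58.118 = 196.882 → 197
B: 255 - (255-180)×(255-184)/255 = 255 - 5325/255 ≈ 255 - 20.882 = 234.118 → 234
= RGB(228, 197, 234)


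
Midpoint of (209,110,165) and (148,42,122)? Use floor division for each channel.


Midpoint: each channel = ⌊(C₁+C₂)/2⌋
R: ⌊(209+148)/2⌋ = 178
G: ⌊(110+42)/2⌋ = 76
B: ⌊(165+122)/2⌋ = 143
= RGB(178, 76, 143)


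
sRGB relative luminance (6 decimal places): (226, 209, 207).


Linearize each channel (sRGB transfer function): c = v/255; c_lin = c/12.92 if c ≤ 0.04045, else ((c+0.055)/1.055)^2.4
  R: 226/255 ≈ 0.886275 > 0.04045 → ((0.886275+0.055)/1.055)^2.4 ≈ 0.760525
  G: 209/255 ≈ 0.819608 > 0.04045 → ((0.819608+0.055)/1.055)^2.4 ≈ 0.637597
  B: 207/255 ≈ 0.811765 > 0.04045 → ((0.811765+0.055)/1.055)^2.4 ≈ 0.623960
R_lin = 0.760525, G_lin = 0.637597, B_lin = 0.623960
L = 0.2126×R + 0.7152×G + 0.0722×B
L = 0.2126×0.760525 + 0.7152×0.637597 + 0.0722×0.623960
L ≈ 0.662747


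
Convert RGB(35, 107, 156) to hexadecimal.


R = 35 → 23 (hex)
G = 107 → 6B (hex)
B = 156 → 9C (hex)
Hex = #236B9C


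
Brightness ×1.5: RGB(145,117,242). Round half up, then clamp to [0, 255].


Multiply each channel by 1.5, round half up, clamp to [0, 255]
R: 145×1.5 = 217.5 → round → 218
G: 117×1.5 = 175.5 → round → 176
B: 242×1.5 = 363 → clamp → 255
= RGB(218, 176, 255)


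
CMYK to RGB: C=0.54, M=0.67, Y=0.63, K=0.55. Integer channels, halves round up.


R = 255 × (1-C) × (1-K) = 255 × 0.46 × 0.45 = 52.785 → 53
G = 255 × (1-M) × (1-K) = 255 × 0.33 × 0.45 = 37.8675 → 38
B = 255 × (1-Y) × (1-K) = 255 × 0.37 × 0.45 = 42.4575 → 42
= RGB(53, 38, 42)


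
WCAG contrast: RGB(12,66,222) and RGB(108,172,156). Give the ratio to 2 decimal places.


Linearize each sRGB channel c=v/255: c/12.92 if c ≤ 0.04045 else ((c+0.055)/1.055)^2.4
L = 0.2126×R_lin + 0.7152×G_lin + 0.0722×B_lin
Color 1 (12,66,222):
  R=12: 12/255≈0.0471 > 0.04045 → ((0.0471+0.055)/1.055)^2.4 ≈ 0.00368
  G=66: 66/255≈0.2588 > 0.04045 → ((0.2588+0.055)/1.055)^2.4 ≈ 0.05448
  B=222: 222/255≈0.8706 > 0.04045 → ((0.8706+0.055)/1.055)^2.4 ≈ 0.73046
  L1 = 0.2126×0.00368 + 0.7152×0.05448 + 0.0722×0.73046 ≈ 0.09249
Color 2 (108,172,156):
  R=108: 108/255≈0.4235 > 0.04045 → ((0.4235+0.055)/1.055)^2.4 ≈ 0.14996
  G=172: 172/255≈0.6745 > 0.04045 → ((0.6745+0.055)/1.055)^2.4 ≈ 0.41254
  B=156: 156/255≈0.6118 > 0.04045 → ((0.6118+0.055)/1.055)^2.4 ≈ 0.33245
  L2 = 0.2126×0.14996 + 0.7152×0.41254 + 0.0722×0.33245 ≈ 0.35093
Lighter = 0.35093, Darker = 0.09249
Ratio = (L_lighter + 0.05) / (L_darker + 0.05)
Ratio = (0.35093 + 0.05) / (0.09249 + 0.05) = 0.40093 / 0.14249 ≈ 2.8139
Ratio ≈ 2.81:1


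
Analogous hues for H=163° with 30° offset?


Base hue: 163°
Left analog: (163 - 30) mod 360 = 133°
Right analog: (163 + 30) mod 360 = 193°
Analogous hues = 133° and 193°


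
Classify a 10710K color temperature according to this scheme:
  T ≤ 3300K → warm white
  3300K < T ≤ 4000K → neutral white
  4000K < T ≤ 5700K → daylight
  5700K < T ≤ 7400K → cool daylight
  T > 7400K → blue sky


Temperature: 10710K
10710K > 7400K → blue sky
Classification: blue sky


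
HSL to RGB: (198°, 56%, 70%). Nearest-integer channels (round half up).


H=198°, S=0.56, L=0.70
C = (1-|2L-1|)×S = (1-|0.40|)×0.56 = 0.336
H' = H/60 = 198/60 ≈ 3.3000; X = C×(1-|H' mod 2 - 1|) = 0.2352
m = L - C/2 = 0.70 - 0.168 = 0.532
Sector ⌊H'⌋ = 3 → (R',G',B') = (0.0, 0.2352, 0.336)
RGB = ((R'+m)×255, (G'+m)×255, (B'+m)×255) = (135.66, 195.636, 221.34)
Round half up → RGB(136, 196, 221)


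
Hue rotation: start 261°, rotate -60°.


New hue = (H + rotation) mod 360
New hue = (261 -60) mod 360
= 201 mod 360
= 201°


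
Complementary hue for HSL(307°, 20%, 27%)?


Complement = opposite side of color wheel = hue + 180°
H' = (307 + 180) mod 360 = 127°
S and L unchanged.
= HSL(127°, 20%, 27%)


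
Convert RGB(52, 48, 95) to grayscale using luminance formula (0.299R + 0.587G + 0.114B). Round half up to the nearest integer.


Gray = 0.299×R + 0.587×G + 0.114×B
Gray = 0.299×52 + 0.587×48 + 0.114×95
Gray = 15.548 + 28.176 + 10.830
Gray = 54.554 → round half up → 55
Gray = 55


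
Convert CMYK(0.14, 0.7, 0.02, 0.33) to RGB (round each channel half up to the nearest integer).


R = 255 × (1-C) × (1-K) = 255 × 0.86 × 0.67 = 146.931 → 147
G = 255 × (1-M) × (1-K) = 255 × 0.30 × 0.67 = 51.255 → 51
B = 255 × (1-Y) × (1-K) = 255 × 0.98 × 0.67 = 167.433 → 167
= RGB(147, 51, 167)


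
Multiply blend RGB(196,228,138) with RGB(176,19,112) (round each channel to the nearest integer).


Multiply: C = A×B/255, rounded to nearest integer
R: 196×176/255 = 34496/255 ≈ 135.278 → 135
G: 228×19/255 = 4332/255 ≈ 16.988 → 17
B: 138×112/255 = 15456/255 ≈ 60.612 → 61
= RGB(135, 17, 61)


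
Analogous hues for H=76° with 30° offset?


Base hue: 76°
Left analog: (76 - 30) mod 360 = 46°
Right analog: (76 + 30) mod 360 = 106°
Analogous hues = 46° and 106°


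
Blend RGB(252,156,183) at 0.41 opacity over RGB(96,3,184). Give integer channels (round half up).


C = α×F + (1-α)×B, with 1-α = 0.59
R: 0.41×252 + 0.59×96 = 103.32 + 56.64 = 159.96 → 160
G: 0.41×156 + 0.59×3 = 63.96 + 1.77 = 65.73 → 66
B: 0.41×183 + 0.59×184 = 75.03 + 108.56 = 183.59 → 184
= RGB(160, 66, 184)


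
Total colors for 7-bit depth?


Colors = 2^bits = 2^7
= 128 colors


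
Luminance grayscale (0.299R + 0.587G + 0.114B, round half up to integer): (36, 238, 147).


Gray = 0.299×R + 0.587×G + 0.114×B
Gray = 0.299×36 + 0.587×238 + 0.114×147
Gray = 10.764 + 139.706 + 16.758
Gray = 167.228 → round half up → 167
Gray = 167


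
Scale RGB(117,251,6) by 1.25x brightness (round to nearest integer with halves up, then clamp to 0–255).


Multiply each channel by 1.25, round half up, clamp to [0, 255]
R: 117×1.25 = 146.25 → round → 146
G: 251×1.25 = 313.75 → round → 314 → clamp → 255
B: 6×1.25 = 7.5 → round → 8
= RGB(146, 255, 8)


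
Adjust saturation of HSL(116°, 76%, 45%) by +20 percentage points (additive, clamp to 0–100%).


Original S = 76%
Adjustment = +20 percentage points
New S = 76 + (20) = 96
Clamp to [0, 100] → 96
= HSL(116°, 96%, 45%)


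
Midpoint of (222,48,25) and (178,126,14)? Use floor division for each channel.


Midpoint: each channel = ⌊(C₁+C₂)/2⌋
R: ⌊(222+178)/2⌋ = 200
G: ⌊(48+126)/2⌋ = 87
B: ⌊(25+14)/2⌋ = 19
= RGB(200, 87, 19)


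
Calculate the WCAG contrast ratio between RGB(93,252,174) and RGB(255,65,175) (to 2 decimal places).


Linearize each sRGB channel c=v/255: c/12.92 if c ≤ 0.04045 else ((c+0.055)/1.055)^2.4
L = 0.2126×R_lin + 0.7152×G_lin + 0.0722×B_lin
Color 1 (93,252,174):
  R=93: 93/255≈0.3647 > 0.04045 → ((0.3647+0.055)/1.055)^2.4 ≈ 0.10946
  G=252: 252/255≈0.9882 > 0.04045 → ((0.9882+0.055)/1.055)^2.4 ≈ 0.97345
  B=174: 174/255≈0.6824 > 0.04045 → ((0.6824+0.055)/1.055)^2.4 ≈ 0.42327
  L1 = 0.2126×0.10946 + 0.7152×0.97345 + 0.0722×0.42327 ≈ 0.75004
Color 2 (255,65,175):
  R=255: 255/255≈1.0000 > 0.04045 → ((1.0000+0.055)/1.055)^2.4 ≈ 1.00000
  G=65: 65/255≈0.2549 > 0.04045 → ((0.2549+0.055)/1.055)^2.4 ≈ 0.05286
  B=175: 175/255≈0.6863 > 0.04045 → ((0.6863+0.055)/1.055)^2.4 ≈ 0.42869
  L2 = 0.2126×1.00000 + 0.7152×0.05286 + 0.0722×0.42869 ≈ 0.28136
Lighter = 0.75004, Darker = 0.28136
Ratio = (L_lighter + 0.05) / (L_darker + 0.05)
Ratio = (0.75004 + 0.05) / (0.28136 + 0.05) = 0.80004 / 0.33136 ≈ 2.4144
Ratio ≈ 2.41:1


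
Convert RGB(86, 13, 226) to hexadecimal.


R = 86 → 56 (hex)
G = 13 → 0D (hex)
B = 226 → E2 (hex)
Hex = #560DE2


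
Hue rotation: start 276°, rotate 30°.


New hue = (H + rotation) mod 360
New hue = (276 + 30) mod 360
= 306 mod 360
= 306°


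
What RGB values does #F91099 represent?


F9 → 249 (R)
10 → 16 (G)
99 → 153 (B)
= RGB(249, 16, 153)


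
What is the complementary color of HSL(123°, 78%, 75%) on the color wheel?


Complement = opposite side of color wheel = hue + 180°
H' = (123 + 180) mod 360 = 303°
S and L unchanged.
= HSL(303°, 78%, 75%)


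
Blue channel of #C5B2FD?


Color: #C5B2FD
R = C5 = 197
G = B2 = 178
B = FD = 253
Blue = 253


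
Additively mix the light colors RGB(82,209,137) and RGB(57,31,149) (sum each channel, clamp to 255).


Additive: each channel = min(255, C₁+C₂)
R: 82+57 = 139 → 139
G: 209+31 = 240 → 240
B: 137+149 = 286 → 255
= RGB(139, 240, 255)


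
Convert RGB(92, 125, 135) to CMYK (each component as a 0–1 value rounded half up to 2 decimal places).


R'=92/255≈0.3608, G'=125/255≈0.4902, B'=135/255≈0.5294
K = 1 - max(R',G',B') = 1 - 135/255 = 120/255 = 0.47058… → 0.47
(1-R'-K)/(1-K) simplifies to (max-R)/max with max = 135:
C = (135-92)/135 = 43/135 = 0.31851… → 0.32
M = (135-125)/135 = 10/135 = 0.07407… → 0.07
Y = (135-135)/135 = 0/135 = 0 → 0.00
= CMYK(0.32, 0.07, 0.00, 0.47)


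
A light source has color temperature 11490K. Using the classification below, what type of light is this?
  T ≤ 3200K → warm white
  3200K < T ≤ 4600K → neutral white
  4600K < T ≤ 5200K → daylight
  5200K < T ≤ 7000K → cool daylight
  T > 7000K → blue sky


Temperature: 11490K
11490K > 7000K → blue sky
Classification: blue sky


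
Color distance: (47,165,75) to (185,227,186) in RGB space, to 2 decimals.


d = √[(R₁-R₂)² + (G₁-G₂)² + (B₁-B₂)²]
d = √[(47-185)² + (165-227)² + (75-186)²]
d = √[19044 + 3844 + 12321]
d = √35209
d ≈ 187.64


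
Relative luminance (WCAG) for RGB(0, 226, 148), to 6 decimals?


Linearize each channel (sRGB transfer function): c = v/255; c_lin = c/12.92 if c ≤ 0.04045, else ((c+0.055)/1.055)^2.4
  R: 0/255 ≈ 0.000000 ≤ 0.04045 → 0.000000/12.92 ≈ 0.000000
  G: 226/255 ≈ 0.886275 > 0.04045 → ((0.886275+0.055)/1.055)^2.4 ≈ 0.760525
  B: 148/255 ≈ 0.580392 > 0.04045 → ((0.580392+0.055)/1.055)^2.4 ≈ 0.296138
R_lin = 0.000000, G_lin = 0.760525, B_lin = 0.296138
L = 0.2126×R + 0.7152×G + 0.0722×B
L = 0.2126×0.000000 + 0.7152×0.760525 + 0.0722×0.296138
L ≈ 0.565308


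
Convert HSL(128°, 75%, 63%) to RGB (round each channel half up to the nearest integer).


H=128°, S=0.75, L=0.63
C = (1-|2L-1|)×S = (1-|0.26|)×0.75 = 0.555
H' = H/60 = 128/60 ≈ 2.1333; X = C×(1-|H' mod 2 - 1|) = 0.074
m = L - C/2 = 0.63 - 0.2775 = 0.3525
Sector ⌊H'⌋ = 2 → (R',G',B') = (0.0, 0.555, 0.074)
RGB = ((R'+m)×255, (G'+m)×255, (B'+m)×255) = (89.8875, 231.4125, 108.7575)
Round half up → RGB(90, 231, 109)


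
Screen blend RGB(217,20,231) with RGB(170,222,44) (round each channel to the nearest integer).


Screen: C = 255 - (255-A)×(255-B)/255, rounded to nearest integer
R: 255 - (255-217)×(255-170)/255 = 255 - 3230/255 ≈ 255 - 12.667 = 242.333 → 242
G: 255 - (255-20)×(255-222)/255 = 255 - 7755/255 ≈ 255 - 30.412 = 224.588 → 225
B: 255 - (255-231)×(255-44)/255 = 255 - 5064/255 ≈ 255 - 19.859 = 235.141 → 235
= RGB(242, 225, 235)


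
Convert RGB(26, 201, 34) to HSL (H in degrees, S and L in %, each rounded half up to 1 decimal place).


Normalize: R'=26/255≈0.1020, G'=201/255≈0.7882, B'=34/255≈0.1333
Max=201/255, Min=26/255, Δ=Max-Min=175/255
L = (Max+Min)/2 = (201+26)/510 = 227/510 = 0.44509… → L = 44.5%
L ≤ 0.5 → S = Δ/(Max+Min) = 175/(201+26) = 175/227 = 0.77092… → S = 77.1%
(the 1/255 factors cancel in S and H, so raw channel differences can be used)
Max is G' → H = 60 × ((B-R)/Δ + 2) = 60 × ((34-26)/175 + 2)
  8/175 + 2 = 0.0457… + 2 = 2.0457…
  H = 60 × 2.0457… = 122.742…° → H = 122.7°
= HSL(122.7°, 77.1%, 44.5%)


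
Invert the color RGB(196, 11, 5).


Invert: (255-R, 255-G, 255-B)
R: 255-196 = 59
G: 255-11 = 244
B: 255-5 = 250
= RGB(59, 244, 250)


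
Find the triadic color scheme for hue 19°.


Triadic: equally spaced at 120° intervals
H1 = 19°
H2 = (19 + 120) mod 360 = 139°
H3 = (19 + 240) mod 360 = 259°
Triadic = 19°, 139°, 259°


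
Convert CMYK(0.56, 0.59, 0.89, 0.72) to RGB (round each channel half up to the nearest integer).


R = 255 × (1-C) × (1-K) = 255 × 0.44 × 0.28 = 31.416 → 31
G = 255 × (1-M) × (1-K) = 255 × 0.41 × 0.28 = 29.274 → 29
B = 255 × (1-Y) × (1-K) = 255 × 0.11 × 0.28 = 7.854 → 8
= RGB(31, 29, 8)


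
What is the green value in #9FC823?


Color: #9FC823
R = 9F = 159
G = C8 = 200
B = 23 = 35
Green = 200


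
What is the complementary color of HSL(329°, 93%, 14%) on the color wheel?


Complement = opposite side of color wheel = hue + 180°
H' = (329 + 180) mod 360 = 149°
S and L unchanged.
= HSL(149°, 93%, 14%)


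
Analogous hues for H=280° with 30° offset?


Base hue: 280°
Left analog: (280 - 30) mod 360 = 250°
Right analog: (280 + 30) mod 360 = 310°
Analogous hues = 250° and 310°


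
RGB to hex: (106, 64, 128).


R = 106 → 6A (hex)
G = 64 → 40 (hex)
B = 128 → 80 (hex)
Hex = #6A4080


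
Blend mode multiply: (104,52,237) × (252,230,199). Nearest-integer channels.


Multiply: C = A×B/255, rounded to nearest integer
R: 104×252/255 = 26208/255 ≈ 102.776 → 103
G: 52×230/255 = 11960/255 ≈ 46.902 → 47
B: 237×199/255 = 47163/255 ≈ 184.953 → 185
= RGB(103, 47, 185)


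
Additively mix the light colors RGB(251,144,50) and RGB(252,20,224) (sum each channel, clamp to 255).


Additive: each channel = min(255, C₁+C₂)
R: 251+252 = 503 → 255
G: 144+20 = 164 → 164
B: 50+224 = 274 → 255
= RGB(255, 164, 255)
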